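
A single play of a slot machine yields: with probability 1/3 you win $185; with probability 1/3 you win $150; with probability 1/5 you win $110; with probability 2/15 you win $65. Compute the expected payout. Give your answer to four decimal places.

142.3333

E[payout] = 185·1/3 + 150·1/3 + 110·1/5 + 65·2/15
 = 185/3 + 50 + 22 + 26/3
 = 427/3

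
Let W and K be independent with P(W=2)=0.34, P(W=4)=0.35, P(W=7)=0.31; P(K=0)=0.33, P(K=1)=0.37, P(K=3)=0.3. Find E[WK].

5.3975

E[WK] = Σ_w Σ_k wk · P(W=w)P(K=k)
 = 0·0.1122 + 2·0.1258 + 6·0.102 + 0·0.1155 + 4·0.1295 + 12·0.105 + 0·0.1023 + 7·0.1147 + 21·0.093
 = 0 + 0.2516 + 0.612 + 0 + 0.518 + 1.26 + 0 + 0.8029 + 1.953
 = 5.3975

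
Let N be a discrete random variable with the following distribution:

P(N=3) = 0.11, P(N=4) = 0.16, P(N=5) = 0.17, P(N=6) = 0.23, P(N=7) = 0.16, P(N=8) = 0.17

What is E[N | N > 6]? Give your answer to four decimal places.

P(N > 6) = 0.16 + 0.17 = 0.33.
E[N | N > 6] = [7·0.16 + 8·0.17] / 0.33
 = 2.48 / 0.33
 = 248/33

7.5152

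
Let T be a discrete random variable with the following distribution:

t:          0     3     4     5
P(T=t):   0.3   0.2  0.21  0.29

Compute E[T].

E[T] = Σ t·P(T=t)
 = 0·0.3 + 3·0.2 + 4·0.21 + 5·0.29
 = 0 + 0.6 + 0.84 + 1.45
 = 2.89

2.89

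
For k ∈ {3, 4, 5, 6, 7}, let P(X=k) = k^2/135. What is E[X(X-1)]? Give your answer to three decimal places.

28.770

E[X(X-1)] = Σ x(x-1)·P(X=x)
 = 6·1/15 + 12·16/135 + 20·5/27 + 30·4/15 + 42·49/135
 = 2/5 + 64/45 + 100/27 + 8 + 686/45
 = 3884/135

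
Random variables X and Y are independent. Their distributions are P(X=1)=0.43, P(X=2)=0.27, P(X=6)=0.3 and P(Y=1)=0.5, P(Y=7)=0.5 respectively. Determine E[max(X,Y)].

E[max(X,Y)] = Σ_x Σ_y max(x,y) · P(X=x)P(Y=y)
 = 1·0.215 + 7·0.215 + 2·0.135 + 7·0.135 + 6·0.15 + 7·0.15
 = 0.215 + 1.505 + 0.27 + 0.945 + 0.9 + 1.05
 = 4.885

4.885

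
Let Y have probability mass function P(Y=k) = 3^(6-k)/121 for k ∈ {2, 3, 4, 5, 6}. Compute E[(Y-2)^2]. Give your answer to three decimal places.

E[(Y-2)^2] = Σ (y-2)^2·P(Y=y)
 = 0·81/121 + 1·27/121 + 4·9/121 + 9·3/121 + 16·1/121
 = 0 + 27/121 + 36/121 + 27/121 + 16/121
 = 106/121

0.876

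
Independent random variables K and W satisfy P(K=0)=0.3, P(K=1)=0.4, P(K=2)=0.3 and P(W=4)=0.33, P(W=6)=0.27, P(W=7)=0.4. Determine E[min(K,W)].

1

E[min(K,W)] = Σ_k Σ_w min(k,w) · P(K=k)P(W=w)
 = 0·0.099 + 0·0.081 + 0·0.12 + 1·0.132 + 1·0.108 + 1·0.16 + 2·0.099 + 2·0.081 + 2·0.12
 = 0 + 0 + 0 + 0.132 + 0.108 + 0.16 + 0.198 + 0.162 + 0.24
 = 1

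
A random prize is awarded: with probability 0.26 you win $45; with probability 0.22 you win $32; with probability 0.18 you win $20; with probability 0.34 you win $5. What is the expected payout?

24.04

E[payout] = 45·0.26 + 32·0.22 + 20·0.18 + 5·0.34
 = 11.7 + 7.04 + 3.6 + 1.7
 = 24.04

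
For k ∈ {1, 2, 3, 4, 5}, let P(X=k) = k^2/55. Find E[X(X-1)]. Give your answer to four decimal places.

13.7091

E[X(X-1)] = Σ x(x-1)·P(X=x)
 = 0·1/55 + 2·4/55 + 6·9/55 + 12·16/55 + 20·5/11
 = 0 + 8/55 + 54/55 + 192/55 + 100/11
 = 754/55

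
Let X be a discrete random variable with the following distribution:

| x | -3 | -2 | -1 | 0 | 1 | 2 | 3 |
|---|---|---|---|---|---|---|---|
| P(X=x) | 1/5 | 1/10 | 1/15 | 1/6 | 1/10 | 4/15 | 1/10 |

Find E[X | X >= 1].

2

P(X >= 1) = 1/10 + 4/15 + 1/10 = 7/15.
E[X | X >= 1] = [1·1/10 + 2·4/15 + 3·1/10] / (7/15)
 = 14/15 / (7/15)
 = 2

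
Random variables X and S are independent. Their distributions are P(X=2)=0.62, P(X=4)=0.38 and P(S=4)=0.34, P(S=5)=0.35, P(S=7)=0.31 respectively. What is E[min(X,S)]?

E[min(X,S)] = Σ_x Σ_s min(x,s) · P(X=x)P(S=s)
 = 2·0.2108 + 2·0.217 + 2·0.1922 + 4·0.1292 + 4·0.133 + 4·0.1178
 = 0.4216 + 0.434 + 0.3844 + 0.5168 + 0.532 + 0.4712
 = 2.76

2.76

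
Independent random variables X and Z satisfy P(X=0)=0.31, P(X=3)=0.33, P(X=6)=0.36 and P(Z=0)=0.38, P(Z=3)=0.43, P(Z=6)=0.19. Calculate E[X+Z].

E[X+Z] = Σ_x Σ_z (x+z) · P(X=x)P(Z=z)
 = 0·0.1178 + 3·0.1333 + 6·0.0589 + 3·0.1254 + 6·0.1419 + 9·0.0627 + 6·0.1368 + 9·0.1548 + 12·0.0684
 = 0 + 0.3999 + 0.3534 + 0.3762 + 0.8514 + 0.5643 + 0.8208 + 1.3932 + 0.8208
 = 5.58

5.58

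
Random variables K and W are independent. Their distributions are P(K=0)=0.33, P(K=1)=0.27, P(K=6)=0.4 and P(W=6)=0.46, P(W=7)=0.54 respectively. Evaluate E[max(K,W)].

E[max(K,W)] = Σ_k Σ_w max(k,w) · P(K=k)P(W=w)
 = 6·0.1518 + 7·0.1782 + 6·0.1242 + 7·0.1458 + 6·0.184 + 7·0.216
 = 0.9108 + 1.2474 + 0.7452 + 1.0206 + 1.104 + 1.512
 = 6.54

6.54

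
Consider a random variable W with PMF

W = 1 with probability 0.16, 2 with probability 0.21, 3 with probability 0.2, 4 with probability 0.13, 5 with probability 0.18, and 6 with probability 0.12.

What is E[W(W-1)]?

10.38

E[W(W-1)] = Σ w(w-1)·P(W=w)
 = 0·0.16 + 2·0.21 + 6·0.2 + 12·0.13 + 20·0.18 + 30·0.12
 = 0 + 0.42 + 1.2 + 1.56 + 3.6 + 3.6
 = 10.38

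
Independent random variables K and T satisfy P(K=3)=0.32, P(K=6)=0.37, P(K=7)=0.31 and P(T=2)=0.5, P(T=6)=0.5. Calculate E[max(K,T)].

5.83

E[max(K,T)] = Σ_k Σ_t max(k,t) · P(K=k)P(T=t)
 = 3·0.16 + 6·0.16 + 6·0.185 + 6·0.185 + 7·0.155 + 7·0.155
 = 0.48 + 0.96 + 1.11 + 1.11 + 1.085 + 1.085
 = 5.83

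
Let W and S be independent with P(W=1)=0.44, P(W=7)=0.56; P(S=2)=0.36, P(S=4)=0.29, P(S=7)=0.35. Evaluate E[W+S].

8.69

E[W+S] = Σ_w Σ_s (w+s) · P(W=w)P(S=s)
 = 3·0.1584 + 5·0.1276 + 8·0.154 + 9·0.2016 + 11·0.1624 + 14·0.196
 = 0.4752 + 0.638 + 1.232 + 1.8144 + 1.7864 + 2.744
 = 8.69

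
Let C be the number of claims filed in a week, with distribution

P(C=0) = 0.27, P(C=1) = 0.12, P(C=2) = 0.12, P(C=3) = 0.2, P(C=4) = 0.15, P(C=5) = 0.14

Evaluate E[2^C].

9.47

E[2^C] = Σ 2^c·P(C=c)
 = 1·0.27 + 2·0.12 + 4·0.12 + 8·0.2 + 16·0.15 + 32·0.14
 = 0.27 + 0.24 + 0.48 + 1.6 + 2.4 + 4.48
 = 9.47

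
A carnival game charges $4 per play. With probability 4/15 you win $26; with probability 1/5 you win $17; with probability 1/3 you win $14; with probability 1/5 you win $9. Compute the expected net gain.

12.8

E[payout] = 26·4/15 + 17·1/5 + 14·1/3 + 9·1/5
 = 104/15 + 17/5 + 14/3 + 9/5
 = 84/5
Net = 84/5 - 4 = 64/5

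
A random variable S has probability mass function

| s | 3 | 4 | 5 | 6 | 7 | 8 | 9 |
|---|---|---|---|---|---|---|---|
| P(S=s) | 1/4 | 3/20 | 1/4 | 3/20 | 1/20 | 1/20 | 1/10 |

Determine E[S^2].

30.05

E[S^2] = Σ s^2·P(S=s)
 = 9·1/4 + 16·3/20 + 25·1/4 + 36·3/20 + 49·1/20 + 64·1/20 + 81·1/10
 = 9/4 + 12/5 + 25/4 + 27/5 + 49/20 + 16/5 + 81/10
 = 601/20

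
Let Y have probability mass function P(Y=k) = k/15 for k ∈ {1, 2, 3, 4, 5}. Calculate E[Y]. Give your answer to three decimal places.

E[Y] = Σ y·P(Y=y)
 = 1·1/15 + 2·2/15 + 3·1/5 + 4·4/15 + 5·1/3
 = 1/15 + 4/15 + 3/5 + 16/15 + 5/3
 = 11/3

3.667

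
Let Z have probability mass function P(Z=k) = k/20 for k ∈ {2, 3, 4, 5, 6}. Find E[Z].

4.5

E[Z] = Σ z·P(Z=z)
 = 2·1/10 + 3·3/20 + 4·1/5 + 5·1/4 + 6·3/10
 = 1/5 + 9/20 + 4/5 + 5/4 + 9/5
 = 9/2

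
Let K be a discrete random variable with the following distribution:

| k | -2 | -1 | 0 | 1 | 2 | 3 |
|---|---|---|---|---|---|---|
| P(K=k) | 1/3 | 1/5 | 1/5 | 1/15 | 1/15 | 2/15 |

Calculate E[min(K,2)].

-0.4

E[min(K,2)] = Σ min(k,2)·P(K=k)
 = (-2)·1/3 + (-1)·1/5 + 0·1/5 + 1·1/15 + 2·1/15 + 2·2/15
 = (-2/3) + (-1/5) + 0 + 1/15 + 2/15 + 4/15
 = -2/5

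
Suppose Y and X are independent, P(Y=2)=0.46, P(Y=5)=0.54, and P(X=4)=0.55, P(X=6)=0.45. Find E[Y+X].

8.52

E[Y+X] = Σ_y Σ_x (y+x) · P(Y=y)P(X=x)
 = 6·0.253 + 8·0.207 + 9·0.297 + 11·0.243
 = 1.518 + 1.656 + 2.673 + 2.673
 = 8.52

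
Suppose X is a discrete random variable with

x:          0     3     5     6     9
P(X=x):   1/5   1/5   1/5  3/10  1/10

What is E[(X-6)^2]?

10.1

E[(X-6)^2] = Σ (x-6)^2·P(X=x)
 = 36·1/5 + 9·1/5 + 1·1/5 + 0·3/10 + 9·1/10
 = 36/5 + 9/5 + 1/5 + 0 + 9/10
 = 101/10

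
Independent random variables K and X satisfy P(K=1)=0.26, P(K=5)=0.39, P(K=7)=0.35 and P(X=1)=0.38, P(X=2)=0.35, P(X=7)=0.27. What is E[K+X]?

E[K+X] = Σ_k Σ_x (k+x) · P(K=k)P(X=x)
 = 2·0.0988 + 3·0.091 + 8·0.0702 + 6·0.1482 + 7·0.1365 + 12·0.1053 + 8·0.133 + 9·0.1225 + 14·0.0945
 = 0.1976 + 0.273 + 0.5616 + 0.8892 + 0.9555 + 1.2636 + 1.064 + 1.1025 + 1.323
 = 7.63

7.63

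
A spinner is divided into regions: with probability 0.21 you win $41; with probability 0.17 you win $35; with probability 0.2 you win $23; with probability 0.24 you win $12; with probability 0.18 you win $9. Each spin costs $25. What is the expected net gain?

E[payout] = 41·0.21 + 35·0.17 + 23·0.2 + 12·0.24 + 9·0.18
 = 8.61 + 5.95 + 4.6 + 2.88 + 1.62
 = 23.66
Net = 23.66 - 25 = -1.34

-1.34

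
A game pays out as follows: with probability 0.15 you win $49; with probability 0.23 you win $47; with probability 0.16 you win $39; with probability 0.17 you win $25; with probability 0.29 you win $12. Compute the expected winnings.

32.13

E[payout] = 49·0.15 + 47·0.23 + 39·0.16 + 25·0.17 + 12·0.29
 = 7.35 + 10.81 + 6.24 + 4.25 + 3.48
 = 32.13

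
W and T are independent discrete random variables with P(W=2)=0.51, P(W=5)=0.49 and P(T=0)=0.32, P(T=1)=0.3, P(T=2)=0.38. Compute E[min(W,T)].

1.06

E[min(W,T)] = Σ_w Σ_t min(w,t) · P(W=w)P(T=t)
 = 0·0.1632 + 1·0.153 + 2·0.1938 + 0·0.1568 + 1·0.147 + 2·0.1862
 = 0 + 0.153 + 0.3876 + 0 + 0.147 + 0.3724
 = 1.06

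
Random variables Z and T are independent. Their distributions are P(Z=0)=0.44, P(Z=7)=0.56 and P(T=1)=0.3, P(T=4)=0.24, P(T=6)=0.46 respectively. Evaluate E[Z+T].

7.94

E[Z+T] = Σ_z Σ_t (z+t) · P(Z=z)P(T=t)
 = 1·0.132 + 4·0.1056 + 6·0.2024 + 8·0.168 + 11·0.1344 + 13·0.2576
 = 0.132 + 0.4224 + 1.2144 + 1.344 + 1.4784 + 3.3488
 = 7.94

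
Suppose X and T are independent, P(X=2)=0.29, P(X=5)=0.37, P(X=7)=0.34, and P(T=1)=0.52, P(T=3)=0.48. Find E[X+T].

E[X+T] = Σ_x Σ_t (x+t) · P(X=x)P(T=t)
 = 3·0.1508 + 5·0.1392 + 6·0.1924 + 8·0.1776 + 8·0.1768 + 10·0.1632
 = 0.4524 + 0.696 + 1.1544 + 1.4208 + 1.4144 + 1.632
 = 6.77

6.77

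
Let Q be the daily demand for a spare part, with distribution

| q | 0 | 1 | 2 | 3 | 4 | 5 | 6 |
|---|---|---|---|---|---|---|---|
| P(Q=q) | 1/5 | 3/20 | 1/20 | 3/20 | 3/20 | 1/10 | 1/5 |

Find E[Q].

E[Q] = Σ q·P(Q=q)
 = 0·1/5 + 1·3/20 + 2·1/20 + 3·3/20 + 4·3/20 + 5·1/10 + 6·1/5
 = 0 + 3/20 + 1/10 + 9/20 + 3/5 + 1/2 + 6/5
 = 3

3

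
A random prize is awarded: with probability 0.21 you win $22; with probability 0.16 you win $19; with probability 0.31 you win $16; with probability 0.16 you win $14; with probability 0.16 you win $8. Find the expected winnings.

E[payout] = 22·0.21 + 19·0.16 + 16·0.31 + 14·0.16 + 8·0.16
 = 4.62 + 3.04 + 4.96 + 2.24 + 1.28
 = 16.14

16.14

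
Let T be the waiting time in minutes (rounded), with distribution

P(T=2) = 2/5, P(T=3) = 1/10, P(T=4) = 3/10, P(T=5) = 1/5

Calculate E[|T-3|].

1.1

E[|T-3|] = Σ |t-3|·P(T=t)
 = 1·2/5 + 0·1/10 + 1·3/10 + 2·1/5
 = 2/5 + 0 + 3/10 + 2/5
 = 11/10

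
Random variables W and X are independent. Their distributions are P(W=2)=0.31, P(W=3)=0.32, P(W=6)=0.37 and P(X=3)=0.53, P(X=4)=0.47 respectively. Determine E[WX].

E[WX] = Σ_w Σ_x wx · P(W=w)P(X=x)
 = 6·0.1643 + 8·0.1457 + 9·0.1696 + 12·0.1504 + 18·0.1961 + 24·0.1739
 = 0.9858 + 1.1656 + 1.5264 + 1.8048 + 3.5298 + 4.1736
 = 13.186

13.186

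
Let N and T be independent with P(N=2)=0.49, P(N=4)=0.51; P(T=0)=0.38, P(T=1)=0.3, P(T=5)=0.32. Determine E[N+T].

4.92

E[N+T] = Σ_n Σ_t (n+t) · P(N=n)P(T=t)
 = 2·0.1862 + 3·0.147 + 7·0.1568 + 4·0.1938 + 5·0.153 + 9·0.1632
 = 0.3724 + 0.441 + 1.0976 + 0.7752 + 0.765 + 1.4688
 = 4.92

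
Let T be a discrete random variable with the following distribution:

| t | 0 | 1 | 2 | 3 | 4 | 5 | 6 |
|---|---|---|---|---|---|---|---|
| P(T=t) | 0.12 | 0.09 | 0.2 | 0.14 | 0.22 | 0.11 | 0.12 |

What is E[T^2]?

12.74

E[T^2] = Σ t^2·P(T=t)
 = 0·0.12 + 1·0.09 + 4·0.2 + 9·0.14 + 16·0.22 + 25·0.11 + 36·0.12
 = 0 + 0.09 + 0.8 + 1.26 + 3.52 + 2.75 + 4.32
 = 12.74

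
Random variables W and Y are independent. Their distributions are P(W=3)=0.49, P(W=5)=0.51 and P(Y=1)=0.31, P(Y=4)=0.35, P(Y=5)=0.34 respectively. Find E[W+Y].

E[W+Y] = Σ_w Σ_y (w+y) · P(W=w)P(Y=y)
 = 4·0.1519 + 7·0.1715 + 8·0.1666 + 6·0.1581 + 9·0.1785 + 10·0.1734
 = 0.6076 + 1.2005 + 1.3328 + 0.9486 + 1.6065 + 1.734
 = 7.43

7.43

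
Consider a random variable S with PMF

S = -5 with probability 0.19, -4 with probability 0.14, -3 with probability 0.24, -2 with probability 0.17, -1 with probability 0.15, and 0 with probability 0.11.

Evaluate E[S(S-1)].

12.7

E[S(S-1)] = Σ s(s-1)·P(S=s)
 = 30·0.19 + 20·0.14 + 12·0.24 + 6·0.17 + 2·0.15 + 0·0.11
 = 5.7 + 2.8 + 2.88 + 1.02 + 0.3 + 0
 = 12.7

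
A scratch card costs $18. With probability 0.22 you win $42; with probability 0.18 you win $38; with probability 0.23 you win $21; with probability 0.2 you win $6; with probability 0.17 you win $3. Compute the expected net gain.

4.62

E[payout] = 42·0.22 + 38·0.18 + 21·0.23 + 6·0.2 + 3·0.17
 = 9.24 + 6.84 + 4.83 + 1.2 + 0.51
 = 22.62
Net = 22.62 - 18 = 4.62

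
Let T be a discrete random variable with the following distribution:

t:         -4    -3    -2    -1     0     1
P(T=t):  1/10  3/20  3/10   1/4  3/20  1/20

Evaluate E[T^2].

E[T^2] = Σ t^2·P(T=t)
 = 16·1/10 + 9·3/20 + 4·3/10 + 1·1/4 + 0·3/20 + 1·1/20
 = 8/5 + 27/20 + 6/5 + 1/4 + 0 + 1/20
 = 89/20

4.45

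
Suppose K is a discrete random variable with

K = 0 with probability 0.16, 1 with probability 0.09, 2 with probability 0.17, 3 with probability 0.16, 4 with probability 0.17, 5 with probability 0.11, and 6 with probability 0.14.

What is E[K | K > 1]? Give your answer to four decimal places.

P(K > 1) = 0.17 + 0.16 + 0.17 + 0.11 + 0.14 = 0.75.
E[K | K > 1] = [2·0.17 + 3·0.16 + 4·0.17 + 5·0.11 + 6·0.14] / 0.75
 = 2.89 / 0.75
 = 289/75

3.8533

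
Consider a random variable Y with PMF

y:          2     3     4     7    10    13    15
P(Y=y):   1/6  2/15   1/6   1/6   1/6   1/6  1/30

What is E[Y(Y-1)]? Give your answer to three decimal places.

58.133

E[Y(Y-1)] = Σ y(y-1)·P(Y=y)
 = 2·1/6 + 6·2/15 + 12·1/6 + 42·1/6 + 90·1/6 + 156·1/6 + 210·1/30
 = 1/3 + 4/5 + 2 + 7 + 15 + 26 + 7
 = 872/15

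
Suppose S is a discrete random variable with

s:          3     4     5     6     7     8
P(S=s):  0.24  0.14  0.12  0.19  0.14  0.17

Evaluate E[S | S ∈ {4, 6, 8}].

6.12

P(S ∈ {4, 6, 8}) = 0.14 + 0.19 + 0.17 = 0.5.
E[S | S ∈ {4, 6, 8}] = [4·0.14 + 6·0.19 + 8·0.17] / 0.5
 = 3.06 / 0.5
 = 153/25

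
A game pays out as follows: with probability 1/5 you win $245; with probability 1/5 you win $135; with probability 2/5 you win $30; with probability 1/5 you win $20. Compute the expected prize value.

E[payout] = 245·1/5 + 135·1/5 + 30·2/5 + 20·1/5
 = 49 + 27 + 12 + 4
 = 92

92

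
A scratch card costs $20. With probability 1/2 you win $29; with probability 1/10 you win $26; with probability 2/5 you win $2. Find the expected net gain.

E[payout] = 29·1/2 + 26·1/10 + 2·2/5
 = 29/2 + 13/5 + 4/5
 = 179/10
Net = 179/10 - 20 = -21/10

-2.1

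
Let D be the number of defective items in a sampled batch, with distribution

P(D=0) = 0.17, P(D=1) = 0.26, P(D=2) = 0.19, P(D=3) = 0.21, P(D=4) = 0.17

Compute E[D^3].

18.33

E[D^3] = Σ d^3·P(D=d)
 = 0·0.17 + 1·0.26 + 8·0.19 + 27·0.21 + 64·0.17
 = 0 + 0.26 + 1.52 + 5.67 + 10.88
 = 18.33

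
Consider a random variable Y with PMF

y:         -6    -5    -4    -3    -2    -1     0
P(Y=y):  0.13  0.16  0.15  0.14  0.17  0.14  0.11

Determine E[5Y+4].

-11.4

E[5Y+4] = Σ (5y+4)·P(Y=y)
 = (-26)·0.13 + (-21)·0.16 + (-16)·0.15 + (-11)·0.14 + (-6)·0.17 + (-1)·0.14 + 4·0.11
 = (-3.38) + (-3.36) + (-2.4) + (-1.54) + (-1.02) + (-0.14) + 0.44
 = -11.4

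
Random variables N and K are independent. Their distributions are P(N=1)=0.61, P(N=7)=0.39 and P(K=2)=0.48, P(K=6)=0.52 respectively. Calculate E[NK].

E[NK] = Σ_n Σ_k nk · P(N=n)P(K=k)
 = 2·0.2928 + 6·0.3172 + 14·0.1872 + 42·0.2028
 = 0.5856 + 1.9032 + 2.6208 + 8.5176
 = 13.6272

13.6272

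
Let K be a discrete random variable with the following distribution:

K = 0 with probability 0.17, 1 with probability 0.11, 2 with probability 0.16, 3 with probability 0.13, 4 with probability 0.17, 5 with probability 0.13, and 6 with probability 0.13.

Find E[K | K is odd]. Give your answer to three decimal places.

3.108

P(K is odd) = 0.11 + 0.13 + 0.13 = 0.37.
E[K | K is odd] = [1·0.11 + 3·0.13 + 5·0.13] / 0.37
 = 1.15 / 0.37
 = 115/37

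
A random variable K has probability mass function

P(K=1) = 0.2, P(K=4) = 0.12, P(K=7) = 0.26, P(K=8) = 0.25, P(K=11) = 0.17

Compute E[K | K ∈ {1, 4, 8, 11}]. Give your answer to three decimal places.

6.149

P(K ∈ {1, 4, 8, 11}) = 0.2 + 0.12 + 0.25 + 0.17 = 0.74.
E[K | K ∈ {1, 4, 8, 11}] = [1·0.2 + 4·0.12 + 8·0.25 + 11·0.17] / 0.74
 = 4.55 / 0.74
 = 455/74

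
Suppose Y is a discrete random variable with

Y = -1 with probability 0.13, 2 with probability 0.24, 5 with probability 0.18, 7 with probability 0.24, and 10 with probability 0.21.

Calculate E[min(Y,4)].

2.87

E[min(Y,4)] = Σ min(y,4)·P(Y=y)
 = (-1)·0.13 + 2·0.24 + 4·0.18 + 4·0.24 + 4·0.21
 = (-0.13) + 0.48 + 0.72 + 0.96 + 0.84
 = 2.87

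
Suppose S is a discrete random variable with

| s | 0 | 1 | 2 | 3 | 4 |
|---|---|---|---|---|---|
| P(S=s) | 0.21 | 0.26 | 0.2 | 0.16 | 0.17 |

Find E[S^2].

5.22

E[S^2] = Σ s^2·P(S=s)
 = 0·0.21 + 1·0.26 + 4·0.2 + 9·0.16 + 16·0.17
 = 0 + 0.26 + 0.8 + 1.44 + 2.72
 = 5.22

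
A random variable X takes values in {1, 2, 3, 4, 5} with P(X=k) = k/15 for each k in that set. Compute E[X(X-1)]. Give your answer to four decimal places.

E[X(X-1)] = Σ x(x-1)·P(X=x)
 = 0·1/15 + 2·2/15 + 6·1/5 + 12·4/15 + 20·1/3
 = 0 + 4/15 + 6/5 + 16/5 + 20/3
 = 34/3

11.3333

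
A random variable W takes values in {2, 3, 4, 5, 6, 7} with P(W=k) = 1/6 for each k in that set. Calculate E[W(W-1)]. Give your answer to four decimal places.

E[W(W-1)] = Σ w(w-1)·P(W=w)
 = 2·1/6 + 6·1/6 + 12·1/6 + 20·1/6 + 30·1/6 + 42·1/6
 = 1/3 + 1 + 2 + 10/3 + 5 + 7
 = 56/3

18.6667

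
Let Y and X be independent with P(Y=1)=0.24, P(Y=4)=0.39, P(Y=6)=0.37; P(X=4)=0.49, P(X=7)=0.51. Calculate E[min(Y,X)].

3.6574

E[min(Y,X)] = Σ_y Σ_x min(y,x) · P(Y=y)P(X=x)
 = 1·0.1176 + 1·0.1224 + 4·0.1911 + 4·0.1989 + 4·0.1813 + 6·0.1887
 = 0.1176 + 0.1224 + 0.7644 + 0.7956 + 0.7252 + 1.1322
 = 3.6574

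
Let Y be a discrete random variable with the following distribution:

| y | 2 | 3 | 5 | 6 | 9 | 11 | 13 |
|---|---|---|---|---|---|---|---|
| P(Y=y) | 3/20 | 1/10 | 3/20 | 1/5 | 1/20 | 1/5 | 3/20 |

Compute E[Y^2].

66.05

E[Y^2] = Σ y^2·P(Y=y)
 = 4·3/20 + 9·1/10 + 25·3/20 + 36·1/5 + 81·1/20 + 121·1/5 + 169·3/20
 = 3/5 + 9/10 + 15/4 + 36/5 + 81/20 + 121/5 + 507/20
 = 1321/20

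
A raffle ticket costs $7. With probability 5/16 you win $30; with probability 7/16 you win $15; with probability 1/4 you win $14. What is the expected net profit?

12.4375

E[payout] = 30·5/16 + 15·7/16 + 14·1/4
 = 75/8 + 105/16 + 7/2
 = 311/16
Net = 311/16 - 7 = 199/16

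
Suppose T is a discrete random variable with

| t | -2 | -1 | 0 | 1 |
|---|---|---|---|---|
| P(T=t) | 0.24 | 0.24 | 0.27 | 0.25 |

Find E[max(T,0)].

0.25

E[max(T,0)] = Σ max(t,0)·P(T=t)
 = 0·0.24 + 0·0.24 + 0·0.27 + 1·0.25
 = 0 + 0 + 0 + 0.25
 = 0.25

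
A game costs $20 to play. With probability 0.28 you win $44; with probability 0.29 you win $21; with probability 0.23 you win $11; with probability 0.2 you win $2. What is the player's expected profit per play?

1.34

E[payout] = 44·0.28 + 21·0.29 + 11·0.23 + 2·0.2
 = 12.32 + 6.09 + 2.53 + 0.4
 = 21.34
Net = 21.34 - 20 = 1.34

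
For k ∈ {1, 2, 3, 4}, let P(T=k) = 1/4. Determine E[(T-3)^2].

E[(T-3)^2] = Σ (t-3)^2·P(T=t)
 = 4·1/4 + 1·1/4 + 0·1/4 + 1·1/4
 = 1 + 1/4 + 0 + 1/4
 = 3/2

1.5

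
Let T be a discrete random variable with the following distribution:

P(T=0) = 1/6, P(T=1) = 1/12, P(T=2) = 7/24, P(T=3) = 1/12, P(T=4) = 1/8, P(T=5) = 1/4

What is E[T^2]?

10.25

E[T^2] = Σ t^2·P(T=t)
 = 0·1/6 + 1·1/12 + 4·7/24 + 9·1/12 + 16·1/8 + 25·1/4
 = 0 + 1/12 + 7/6 + 3/4 + 2 + 25/4
 = 41/4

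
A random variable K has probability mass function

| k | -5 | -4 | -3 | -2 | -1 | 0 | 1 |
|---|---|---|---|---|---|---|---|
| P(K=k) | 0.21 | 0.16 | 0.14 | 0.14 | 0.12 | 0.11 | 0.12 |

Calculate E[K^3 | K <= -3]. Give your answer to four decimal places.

P(K <= -3) = 0.21 + 0.16 + 0.14 = 0.51.
E[K^3 | K <= -3] = [(-125)·0.21 + (-64)·0.16 + (-27)·0.14] / 0.51
 = -40.27 / 0.51
 = -4027/51

-78.9608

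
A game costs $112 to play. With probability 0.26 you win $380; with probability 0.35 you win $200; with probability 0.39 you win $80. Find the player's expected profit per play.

88

E[payout] = 380·0.26 + 200·0.35 + 80·0.39
 = 98.8 + 70 + 31.2
 = 200
Net = 200 - 112 = 88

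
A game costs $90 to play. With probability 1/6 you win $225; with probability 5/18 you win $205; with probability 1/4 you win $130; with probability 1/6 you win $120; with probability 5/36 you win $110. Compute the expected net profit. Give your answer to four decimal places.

72.2222

E[payout] = 225·1/6 + 205·5/18 + 130·1/4 + 120·1/6 + 110·5/36
 = 75/2 + 1025/18 + 65/2 + 20 + 275/18
 = 1460/9
Net = 1460/9 - 90 = 650/9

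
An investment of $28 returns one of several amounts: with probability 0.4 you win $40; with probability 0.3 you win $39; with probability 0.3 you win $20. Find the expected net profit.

E[payout] = 40·0.4 + 39·0.3 + 20·0.3
 = 16 + 11.7 + 6
 = 33.7
Net = 33.7 - 28 = 5.7

5.7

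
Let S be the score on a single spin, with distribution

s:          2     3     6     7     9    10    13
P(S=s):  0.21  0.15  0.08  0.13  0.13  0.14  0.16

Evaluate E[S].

E[S] = Σ s·P(S=s)
 = 2·0.21 + 3·0.15 + 6·0.08 + 7·0.13 + 9·0.13 + 10·0.14 + 13·0.16
 = 0.42 + 0.45 + 0.48 + 0.91 + 1.17 + 1.4 + 2.08
 = 6.91

6.91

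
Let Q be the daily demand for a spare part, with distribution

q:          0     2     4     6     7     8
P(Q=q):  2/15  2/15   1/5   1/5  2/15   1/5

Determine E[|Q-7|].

2.6

E[|Q-7|] = Σ |q-7|·P(Q=q)
 = 7·2/15 + 5·2/15 + 3·1/5 + 1·1/5 + 0·2/15 + 1·1/5
 = 14/15 + 2/3 + 3/5 + 1/5 + 0 + 1/5
 = 13/5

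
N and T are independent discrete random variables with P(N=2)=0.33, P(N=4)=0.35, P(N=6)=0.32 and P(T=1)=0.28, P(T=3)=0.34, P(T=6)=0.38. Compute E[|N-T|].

E[|N-T|] = Σ_n Σ_t |n-t| · P(N=n)P(T=t)
 = 1·0.0924 + 1·0.1122 + 4·0.1254 + 3·0.098 + 1·0.119 + 2·0.133 + 5·0.0896 + 3·0.1088 + 0·0.1216
 = 0.0924 + 0.1122 + 0.5016 + 0.294 + 0.119 + 0.266 + 0.448 + 0.3264 + 0
 = 2.1596

2.1596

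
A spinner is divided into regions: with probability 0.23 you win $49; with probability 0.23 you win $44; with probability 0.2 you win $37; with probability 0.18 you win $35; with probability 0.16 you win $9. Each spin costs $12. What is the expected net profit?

24.53

E[payout] = 49·0.23 + 44·0.23 + 37·0.2 + 35·0.18 + 9·0.16
 = 11.27 + 10.12 + 7.4 + 6.3 + 1.44
 = 36.53
Net = 36.53 - 12 = 24.53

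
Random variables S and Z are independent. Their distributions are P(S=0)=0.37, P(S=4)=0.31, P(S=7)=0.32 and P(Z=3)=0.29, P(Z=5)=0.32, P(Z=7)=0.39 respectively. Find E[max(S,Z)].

E[max(S,Z)] = Σ_s Σ_z max(s,z) · P(S=s)P(Z=z)
 = 3·0.1073 + 5·0.1184 + 7·0.1443 + 4·0.0899 + 5·0.0992 + 7·0.1209 + 7·0.0928 + 7·0.1024 + 7·0.1248
 = 0.3219 + 0.592 + 1.0101 + 0.3596 + 0.496 + 0.8463 + 0.6496 + 0.7168 + 0.8736
 = 5.8659

5.8659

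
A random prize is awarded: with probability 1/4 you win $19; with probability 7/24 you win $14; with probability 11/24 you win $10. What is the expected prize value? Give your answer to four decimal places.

13.4167

E[payout] = 19·1/4 + 14·7/24 + 10·11/24
 = 19/4 + 49/12 + 55/12
 = 161/12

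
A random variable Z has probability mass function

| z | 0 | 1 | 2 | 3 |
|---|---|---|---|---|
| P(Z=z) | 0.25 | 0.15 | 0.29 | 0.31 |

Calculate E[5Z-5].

E[5Z-5] = Σ (5z-5)·P(Z=z)
 = (-5)·0.25 + 0·0.15 + 5·0.29 + 10·0.31
 = (-1.25) + 0 + 1.45 + 3.1
 = 3.3

3.3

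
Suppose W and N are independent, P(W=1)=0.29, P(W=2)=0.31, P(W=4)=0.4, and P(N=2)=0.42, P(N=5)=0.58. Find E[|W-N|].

1.902

E[|W-N|] = Σ_w Σ_n |w-n| · P(W=w)P(N=n)
 = 1·0.1218 + 4·0.1682 + 0·0.1302 + 3·0.1798 + 2·0.168 + 1·0.232
 = 0.1218 + 0.6728 + 0 + 0.5394 + 0.336 + 0.232
 = 1.902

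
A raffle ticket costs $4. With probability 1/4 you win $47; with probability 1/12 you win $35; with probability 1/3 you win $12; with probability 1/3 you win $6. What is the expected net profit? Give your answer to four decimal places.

E[payout] = 47·1/4 + 35·1/12 + 12·1/3 + 6·1/3
 = 47/4 + 35/12 + 4 + 2
 = 62/3
Net = 62/3 - 4 = 50/3

16.6667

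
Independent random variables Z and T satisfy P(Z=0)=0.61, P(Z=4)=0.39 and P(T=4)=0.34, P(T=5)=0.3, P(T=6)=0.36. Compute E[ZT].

7.8312

E[ZT] = Σ_z Σ_t zt · P(Z=z)P(T=t)
 = 0·0.2074 + 0·0.183 + 0·0.2196 + 16·0.1326 + 20·0.117 + 24·0.1404
 = 0 + 0 + 0 + 2.1216 + 2.34 + 3.3696
 = 7.8312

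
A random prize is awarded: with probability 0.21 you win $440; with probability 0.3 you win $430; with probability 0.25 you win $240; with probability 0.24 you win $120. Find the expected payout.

E[payout] = 440·0.21 + 430·0.3 + 240·0.25 + 120·0.24
 = 92.4 + 129 + 60 + 28.8
 = 310.2

310.2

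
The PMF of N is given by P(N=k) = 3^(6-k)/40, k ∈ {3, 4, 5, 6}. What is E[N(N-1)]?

9

E[N(N-1)] = Σ n(n-1)·P(N=n)
 = 6·27/40 + 12·9/40 + 20·3/40 + 30·1/40
 = 81/20 + 27/10 + 3/2 + 3/4
 = 9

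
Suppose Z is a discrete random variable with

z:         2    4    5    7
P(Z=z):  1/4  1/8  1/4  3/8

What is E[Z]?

4.875

E[Z] = Σ z·P(Z=z)
 = 2·1/4 + 4·1/8 + 5·1/4 + 7·3/8
 = 1/2 + 1/2 + 5/4 + 21/8
 = 39/8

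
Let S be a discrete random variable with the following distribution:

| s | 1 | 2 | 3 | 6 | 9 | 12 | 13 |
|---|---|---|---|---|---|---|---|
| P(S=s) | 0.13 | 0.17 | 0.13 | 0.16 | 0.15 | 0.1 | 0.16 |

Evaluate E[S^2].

61.33

E[S^2] = Σ s^2·P(S=s)
 = 1·0.13 + 4·0.17 + 9·0.13 + 36·0.16 + 81·0.15 + 144·0.1 + 169·0.16
 = 0.13 + 0.68 + 1.17 + 5.76 + 12.15 + 14.4 + 27.04
 = 61.33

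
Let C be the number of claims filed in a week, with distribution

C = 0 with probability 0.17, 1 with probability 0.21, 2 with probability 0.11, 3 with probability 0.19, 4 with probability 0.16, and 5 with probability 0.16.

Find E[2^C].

E[2^C] = Σ 2^c·P(C=c)
 = 1·0.17 + 2·0.21 + 4·0.11 + 8·0.19 + 16·0.16 + 32·0.16
 = 0.17 + 0.42 + 0.44 + 1.52 + 2.56 + 5.12
 = 10.23

10.23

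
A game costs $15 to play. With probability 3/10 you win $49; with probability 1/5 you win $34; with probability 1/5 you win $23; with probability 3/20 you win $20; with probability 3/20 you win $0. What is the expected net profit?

14.1

E[payout] = 49·3/10 + 34·1/5 + 23·1/5 + 20·3/20 + 0·3/20
 = 147/10 + 34/5 + 23/5 + 3 + 0
 = 291/10
Net = 291/10 - 15 = 141/10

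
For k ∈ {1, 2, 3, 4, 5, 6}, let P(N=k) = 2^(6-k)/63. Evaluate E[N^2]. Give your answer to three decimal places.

5.048

E[N^2] = Σ n^2·P(N=n)
 = 1·32/63 + 4·16/63 + 9·8/63 + 16·4/63 + 25·2/63 + 36·1/63
 = 32/63 + 64/63 + 8/7 + 64/63 + 50/63 + 4/7
 = 106/21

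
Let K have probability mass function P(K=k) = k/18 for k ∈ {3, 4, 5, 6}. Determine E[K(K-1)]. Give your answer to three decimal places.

19.222

E[K(K-1)] = Σ k(k-1)·P(K=k)
 = 6·1/6 + 12·2/9 + 20·5/18 + 30·1/3
 = 1 + 8/3 + 50/9 + 10
 = 173/9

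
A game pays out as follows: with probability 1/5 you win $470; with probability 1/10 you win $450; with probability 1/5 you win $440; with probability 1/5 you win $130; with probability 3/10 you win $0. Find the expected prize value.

E[payout] = 470·1/5 + 450·1/10 + 440·1/5 + 130·1/5 + 0·3/10
 = 94 + 45 + 88 + 26 + 0
 = 253

253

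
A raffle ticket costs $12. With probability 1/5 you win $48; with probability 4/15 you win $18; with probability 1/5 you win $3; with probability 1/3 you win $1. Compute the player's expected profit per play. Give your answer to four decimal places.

3.3333

E[payout] = 48·1/5 + 18·4/15 + 3·1/5 + 1·1/3
 = 48/5 + 24/5 + 3/5 + 1/3
 = 46/3
Net = 46/3 - 12 = 10/3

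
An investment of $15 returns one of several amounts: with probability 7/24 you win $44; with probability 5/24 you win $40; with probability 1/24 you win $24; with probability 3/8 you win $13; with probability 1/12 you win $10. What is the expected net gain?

12.875

E[payout] = 44·7/24 + 40·5/24 + 24·1/24 + 13·3/8 + 10·1/12
 = 77/6 + 25/3 + 1 + 39/8 + 5/6
 = 223/8
Net = 223/8 - 15 = 103/8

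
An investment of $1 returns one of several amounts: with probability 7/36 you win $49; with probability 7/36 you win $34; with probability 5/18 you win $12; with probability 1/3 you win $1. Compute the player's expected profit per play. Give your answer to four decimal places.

18.8056

E[payout] = 49·7/36 + 34·7/36 + 12·5/18 + 1·1/3
 = 343/36 + 119/18 + 10/3 + 1/3
 = 713/36
Net = 713/36 - 1 = 677/36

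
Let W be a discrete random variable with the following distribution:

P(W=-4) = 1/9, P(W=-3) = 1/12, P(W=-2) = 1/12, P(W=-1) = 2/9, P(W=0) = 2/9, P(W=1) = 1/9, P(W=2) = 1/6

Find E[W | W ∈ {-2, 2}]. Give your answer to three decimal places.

0.667

P(W ∈ {-2, 2}) = 1/12 + 1/6 = 1/4.
E[W | W ∈ {-2, 2}] = [(-2)·1/12 + 2·1/6] / (1/4)
 = 1/6 / (1/4)
 = 2/3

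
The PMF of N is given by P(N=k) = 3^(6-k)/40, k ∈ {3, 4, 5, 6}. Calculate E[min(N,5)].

3.425

E[min(N,5)] = Σ min(n,5)·P(N=n)
 = 3·27/40 + 4·9/40 + 5·3/40 + 5·1/40
 = 81/40 + 9/10 + 3/8 + 1/8
 = 137/40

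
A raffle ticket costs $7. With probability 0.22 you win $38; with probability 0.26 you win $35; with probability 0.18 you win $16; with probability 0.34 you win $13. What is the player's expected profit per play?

E[payout] = 38·0.22 + 35·0.26 + 16·0.18 + 13·0.34
 = 8.36 + 9.1 + 2.88 + 4.42
 = 24.76
Net = 24.76 - 7 = 17.76

17.76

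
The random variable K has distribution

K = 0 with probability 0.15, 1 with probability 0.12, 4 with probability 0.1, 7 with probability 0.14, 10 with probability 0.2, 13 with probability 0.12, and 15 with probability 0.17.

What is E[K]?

E[K] = Σ k·P(K=k)
 = 0·0.15 + 1·0.12 + 4·0.1 + 7·0.14 + 10·0.2 + 13·0.12 + 15·0.17
 = 0 + 0.12 + 0.4 + 0.98 + 2 + 1.56 + 2.55
 = 7.61

7.61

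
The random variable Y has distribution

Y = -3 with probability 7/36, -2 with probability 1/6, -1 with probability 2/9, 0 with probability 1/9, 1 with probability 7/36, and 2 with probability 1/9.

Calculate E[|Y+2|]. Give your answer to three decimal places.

1.667

E[|Y+2|] = Σ |y+2|·P(Y=y)
 = 1·7/36 + 0·1/6 + 1·2/9 + 2·1/9 + 3·7/36 + 4·1/9
 = 7/36 + 0 + 2/9 + 2/9 + 7/12 + 4/9
 = 5/3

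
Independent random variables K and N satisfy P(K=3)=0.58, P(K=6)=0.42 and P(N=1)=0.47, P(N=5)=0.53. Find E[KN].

13.2912

E[KN] = Σ_k Σ_n kn · P(K=k)P(N=n)
 = 3·0.2726 + 15·0.3074 + 6·0.1974 + 30·0.2226
 = 0.8178 + 4.611 + 1.1844 + 6.678
 = 13.2912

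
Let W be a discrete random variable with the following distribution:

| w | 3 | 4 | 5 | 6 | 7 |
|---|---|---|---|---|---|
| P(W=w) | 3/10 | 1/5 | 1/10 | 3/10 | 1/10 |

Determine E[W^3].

E[W^3] = Σ w^3·P(W=w)
 = 27·3/10 + 64·1/5 + 125·1/10 + 216·3/10 + 343·1/10
 = 81/10 + 64/5 + 25/2 + 324/5 + 343/10
 = 265/2

132.5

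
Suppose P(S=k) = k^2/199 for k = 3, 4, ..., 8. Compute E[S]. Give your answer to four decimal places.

E[S] = Σ s·P(S=s)
 = 3·9/199 + 4·16/199 + 5·25/199 + 6·36/199 + 7·49/199 + 8·64/199
 = 27/199 + 64/199 + 125/199 + 216/199 + 343/199 + 512/199
 = 1287/199

6.4673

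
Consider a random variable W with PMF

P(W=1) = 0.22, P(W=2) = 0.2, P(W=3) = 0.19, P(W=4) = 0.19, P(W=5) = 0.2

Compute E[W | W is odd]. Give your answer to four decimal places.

P(W is odd) = 0.22 + 0.19 + 0.2 = 0.61.
E[W | W is odd] = [1·0.22 + 3·0.19 + 5·0.2] / 0.61
 = 1.79 / 0.61
 = 179/61

2.9344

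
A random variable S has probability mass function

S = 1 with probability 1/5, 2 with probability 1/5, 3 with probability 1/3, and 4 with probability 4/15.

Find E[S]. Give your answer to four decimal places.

2.6667

E[S] = Σ s·P(S=s)
 = 1·1/5 + 2·1/5 + 3·1/3 + 4·4/15
 = 1/5 + 2/5 + 1 + 16/15
 = 8/3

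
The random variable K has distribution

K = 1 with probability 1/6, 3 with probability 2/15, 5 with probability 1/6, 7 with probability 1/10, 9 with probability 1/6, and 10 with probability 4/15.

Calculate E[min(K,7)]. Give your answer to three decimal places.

5.133

E[min(K,7)] = Σ min(k,7)·P(K=k)
 = 1·1/6 + 3·2/15 + 5·1/6 + 7·1/10 + 7·1/6 + 7·4/15
 = 1/6 + 2/5 + 5/6 + 7/10 + 7/6 + 28/15
 = 77/15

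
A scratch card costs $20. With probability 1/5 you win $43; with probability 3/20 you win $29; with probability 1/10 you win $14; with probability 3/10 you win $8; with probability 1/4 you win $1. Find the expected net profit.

E[payout] = 43·1/5 + 29·3/20 + 14·1/10 + 8·3/10 + 1·1/4
 = 43/5 + 87/20 + 7/5 + 12/5 + 1/4
 = 17
Net = 17 - 20 = -3

-3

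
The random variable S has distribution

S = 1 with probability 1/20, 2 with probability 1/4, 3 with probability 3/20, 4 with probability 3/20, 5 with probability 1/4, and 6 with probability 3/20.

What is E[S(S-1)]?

E[S(S-1)] = Σ s(s-1)·P(S=s)
 = 0·1/20 + 2·1/4 + 6·3/20 + 12·3/20 + 20·1/4 + 30·3/20
 = 0 + 1/2 + 9/10 + 9/5 + 5 + 9/2
 = 127/10

12.7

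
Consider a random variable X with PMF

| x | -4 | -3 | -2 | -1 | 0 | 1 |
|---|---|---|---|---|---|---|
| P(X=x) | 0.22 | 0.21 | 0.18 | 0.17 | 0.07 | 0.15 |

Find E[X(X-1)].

8.34

E[X(X-1)] = Σ x(x-1)·P(X=x)
 = 20·0.22 + 12·0.21 + 6·0.18 + 2·0.17 + 0·0.07 + 0·0.15
 = 4.4 + 2.52 + 1.08 + 0.34 + 0 + 0
 = 8.34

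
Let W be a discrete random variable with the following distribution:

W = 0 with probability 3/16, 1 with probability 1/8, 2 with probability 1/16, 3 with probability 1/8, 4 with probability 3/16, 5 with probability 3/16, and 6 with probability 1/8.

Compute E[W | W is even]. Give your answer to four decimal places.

P(W is even) = 3/16 + 1/16 + 3/16 + 1/8 = 9/16.
E[W | W is even] = [0·3/16 + 2·1/16 + 4·3/16 + 6·1/8] / (9/16)
 = 13/8 / (9/16)
 = 26/9

2.8889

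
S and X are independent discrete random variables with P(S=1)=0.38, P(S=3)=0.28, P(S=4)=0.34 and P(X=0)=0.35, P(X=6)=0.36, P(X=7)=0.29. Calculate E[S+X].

6.77

E[S+X] = Σ_s Σ_x (s+x) · P(S=s)P(X=x)
 = 1·0.133 + 7·0.1368 + 8·0.1102 + 3·0.098 + 9·0.1008 + 10·0.0812 + 4·0.119 + 10·0.1224 + 11·0.0986
 = 0.133 + 0.9576 + 0.8816 + 0.294 + 0.9072 + 0.812 + 0.476 + 1.224 + 1.0846
 = 6.77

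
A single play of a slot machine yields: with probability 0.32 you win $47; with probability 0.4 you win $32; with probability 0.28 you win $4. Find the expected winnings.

28.96

E[payout] = 47·0.32 + 32·0.4 + 4·0.28
 = 15.04 + 12.8 + 1.12
 = 28.96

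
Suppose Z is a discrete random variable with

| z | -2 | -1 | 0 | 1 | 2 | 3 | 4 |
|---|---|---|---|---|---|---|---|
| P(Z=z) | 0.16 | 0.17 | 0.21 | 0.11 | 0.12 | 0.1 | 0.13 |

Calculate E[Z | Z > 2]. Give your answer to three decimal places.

P(Z > 2) = 0.1 + 0.13 = 0.23.
E[Z | Z > 2] = [3·0.1 + 4·0.13] / 0.23
 = 0.82 / 0.23
 = 82/23

3.565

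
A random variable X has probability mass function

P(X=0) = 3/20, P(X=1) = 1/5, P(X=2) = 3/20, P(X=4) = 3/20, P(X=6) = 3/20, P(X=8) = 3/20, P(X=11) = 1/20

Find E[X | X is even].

4

P(X is even) = 3/20 + 3/20 + 3/20 + 3/20 + 3/20 = 3/4.
E[X | X is even] = [0·3/20 + 2·3/20 + 4·3/20 + 6·3/20 + 8·3/20] / (3/4)
 = 3 / (3/4)
 = 4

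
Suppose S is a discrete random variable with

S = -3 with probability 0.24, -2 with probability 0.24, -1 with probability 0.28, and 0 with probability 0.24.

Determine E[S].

E[S] = Σ s·P(S=s)
 = (-3)·0.24 + (-2)·0.24 + (-1)·0.28 + 0·0.24
 = (-0.72) + (-0.48) + (-0.28) + 0
 = -1.48

-1.48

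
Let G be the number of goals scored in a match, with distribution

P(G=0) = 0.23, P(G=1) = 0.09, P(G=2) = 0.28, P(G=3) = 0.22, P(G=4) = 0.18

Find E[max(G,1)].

E[max(G,1)] = Σ max(g,1)·P(G=g)
 = 1·0.23 + 1·0.09 + 2·0.28 + 3·0.22 + 4·0.18
 = 0.23 + 0.09 + 0.56 + 0.66 + 0.72
 = 2.26

2.26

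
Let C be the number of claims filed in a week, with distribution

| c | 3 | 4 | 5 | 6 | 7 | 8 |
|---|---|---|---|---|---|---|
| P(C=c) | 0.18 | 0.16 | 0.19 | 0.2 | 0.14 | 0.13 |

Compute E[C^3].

196.63

E[C^3] = Σ c^3·P(C=c)
 = 27·0.18 + 64·0.16 + 125·0.19 + 216·0.2 + 343·0.14 + 512·0.13
 = 4.86 + 10.24 + 23.75 + 43.2 + 48.02 + 66.56
 = 196.63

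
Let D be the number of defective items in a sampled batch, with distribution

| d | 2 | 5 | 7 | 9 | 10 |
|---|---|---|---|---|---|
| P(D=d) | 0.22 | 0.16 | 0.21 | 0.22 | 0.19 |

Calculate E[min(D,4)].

3.56

E[min(D,4)] = Σ min(d,4)·P(D=d)
 = 2·0.22 + 4·0.16 + 4·0.21 + 4·0.22 + 4·0.19
 = 0.44 + 0.64 + 0.84 + 0.88 + 0.76
 = 3.56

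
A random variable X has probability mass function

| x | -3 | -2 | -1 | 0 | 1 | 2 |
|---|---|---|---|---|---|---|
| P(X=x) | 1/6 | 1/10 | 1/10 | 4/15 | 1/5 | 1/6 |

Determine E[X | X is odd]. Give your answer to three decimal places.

P(X is odd) = 1/6 + 1/10 + 1/5 = 7/15.
E[X | X is odd] = [(-3)·1/6 + (-1)·1/10 + 1·1/5] / (7/15)
 = -2/5 / (7/15)
 = -6/7

-0.857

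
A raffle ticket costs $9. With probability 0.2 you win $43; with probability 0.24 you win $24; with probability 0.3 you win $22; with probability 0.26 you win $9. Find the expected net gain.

14.3

E[payout] = 43·0.2 + 24·0.24 + 22·0.3 + 9·0.26
 = 8.6 + 5.76 + 6.6 + 2.34
 = 23.3
Net = 23.3 - 9 = 14.3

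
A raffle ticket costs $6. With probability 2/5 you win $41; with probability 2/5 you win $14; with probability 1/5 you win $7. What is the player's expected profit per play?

17.4

E[payout] = 41·2/5 + 14·2/5 + 7·1/5
 = 82/5 + 28/5 + 7/5
 = 117/5
Net = 117/5 - 6 = 87/5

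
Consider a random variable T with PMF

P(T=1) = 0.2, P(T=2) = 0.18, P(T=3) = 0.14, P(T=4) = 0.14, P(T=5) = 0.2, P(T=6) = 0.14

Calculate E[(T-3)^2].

E[(T-3)^2] = Σ (t-3)^2·P(T=t)
 = 4·0.2 + 1·0.18 + 0·0.14 + 1·0.14 + 4·0.2 + 9·0.14
 = 0.8 + 0.18 + 0 + 0.14 + 0.8 + 1.26
 = 3.18

3.18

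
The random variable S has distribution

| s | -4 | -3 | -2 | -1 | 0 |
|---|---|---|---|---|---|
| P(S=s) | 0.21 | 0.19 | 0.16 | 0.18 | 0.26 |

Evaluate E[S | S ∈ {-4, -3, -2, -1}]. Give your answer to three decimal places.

-2.581

P(S ∈ {-4, -3, -2, -1}) = 0.21 + 0.19 + 0.16 + 0.18 = 0.74.
E[S | S ∈ {-4, -3, -2, -1}] = [(-4)·0.21 + (-3)·0.19 + (-2)·0.16 + (-1)·0.18] / 0.74
 = -1.91 / 0.74
 = -191/74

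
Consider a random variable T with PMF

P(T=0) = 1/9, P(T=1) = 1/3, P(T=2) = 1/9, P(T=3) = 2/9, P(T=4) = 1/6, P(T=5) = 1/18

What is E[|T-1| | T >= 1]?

P(T >= 1) = 1/3 + 1/9 + 2/9 + 1/6 + 1/18 = 8/9.
E[|T-1| | T >= 1] = [0·1/3 + 1·1/9 + 2·2/9 + 3·1/6 + 4·1/18] / (8/9)
 = 23/18 / (8/9)
 = 23/16

1.4375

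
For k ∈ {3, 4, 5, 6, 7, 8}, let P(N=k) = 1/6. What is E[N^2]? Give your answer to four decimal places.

E[N^2] = Σ n^2·P(N=n)
 = 9·1/6 + 16·1/6 + 25·1/6 + 36·1/6 + 49·1/6 + 64·1/6
 = 3/2 + 8/3 + 25/6 + 6 + 49/6 + 32/3
 = 199/6

33.1667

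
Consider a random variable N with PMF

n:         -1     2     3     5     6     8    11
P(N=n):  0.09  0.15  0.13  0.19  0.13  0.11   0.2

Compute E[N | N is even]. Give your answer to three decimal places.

P(N is even) = 0.15 + 0.13 + 0.11 = 0.39.
E[N | N is even] = [2·0.15 + 6·0.13 + 8·0.11] / 0.39
 = 1.96 / 0.39
 = 196/39

5.026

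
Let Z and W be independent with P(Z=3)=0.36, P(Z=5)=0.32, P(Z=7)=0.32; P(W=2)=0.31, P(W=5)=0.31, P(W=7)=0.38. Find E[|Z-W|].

E[|Z-W|] = Σ_z Σ_w |z-w| · P(Z=z)P(W=w)
 = 1·0.1116 + 2·0.1116 + 4·0.1368 + 3·0.0992 + 0·0.0992 + 2·0.1216 + 5·0.0992 + 2·0.0992 + 0·0.1216
 = 0.1116 + 0.2232 + 0.5472 + 0.2976 + 0 + 0.2432 + 0.496 + 0.1984 + 0
 = 2.1172

2.1172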